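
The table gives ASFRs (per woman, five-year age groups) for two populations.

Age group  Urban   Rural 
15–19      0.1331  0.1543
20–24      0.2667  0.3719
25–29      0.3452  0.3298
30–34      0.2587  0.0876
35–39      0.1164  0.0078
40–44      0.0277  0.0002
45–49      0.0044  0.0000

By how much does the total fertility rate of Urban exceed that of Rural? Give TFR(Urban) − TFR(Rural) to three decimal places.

1.003

Urban:
  Sum of ASFRs = 0.1331 + 0.2667 + 0.3452 + 0.2587 + 0.1164 + 0.0277 + 0.0044 = 1.1522
  TFR = 5 × 1.1522 = 5.761
Rural:
  Sum of ASFRs = 0.1543 + 0.3719 + 0.3298 + 0.0876 + 0.0078 + 0.0002 + 0.0000 = 0.9516
  TFR = 5 × 0.9516 = 4.758
Difference = 5.761 − 4.758 = 1.003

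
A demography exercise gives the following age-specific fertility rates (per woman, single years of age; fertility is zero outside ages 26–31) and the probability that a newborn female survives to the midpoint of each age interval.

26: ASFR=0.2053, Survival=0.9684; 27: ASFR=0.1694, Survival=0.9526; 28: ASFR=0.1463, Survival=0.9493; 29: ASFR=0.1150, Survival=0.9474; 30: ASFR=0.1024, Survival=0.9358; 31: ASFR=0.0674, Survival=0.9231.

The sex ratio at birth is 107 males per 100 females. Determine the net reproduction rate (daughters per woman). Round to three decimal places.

Proportion female at birth = 100 / (100 + 107) = 0.48309.
Weighting each age-specific rate by interval width and survival:
  26: 1 × 0.2053 × 0.9684 = 0.19881
  27: 1 × 0.1694 × 0.9526 = 0.16137
  28: 1 × 0.1463 × 0.9493 = 0.13888
  29: 1 × 0.1150 × 0.9474 = 0.10895
  30: 1 × 0.1024 × 0.9358 = 0.09583
  31: 1 × 0.0674 × 0.9231 = 0.06222
Sum = 0.76606
NRR = 0.48309 × 0.76606 = 0.37008

0.370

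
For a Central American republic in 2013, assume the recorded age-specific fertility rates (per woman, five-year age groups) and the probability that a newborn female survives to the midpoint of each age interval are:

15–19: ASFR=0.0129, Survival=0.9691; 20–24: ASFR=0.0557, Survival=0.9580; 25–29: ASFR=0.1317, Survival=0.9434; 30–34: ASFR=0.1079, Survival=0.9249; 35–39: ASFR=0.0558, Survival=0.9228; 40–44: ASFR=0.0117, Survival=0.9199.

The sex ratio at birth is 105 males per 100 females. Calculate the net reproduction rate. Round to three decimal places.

Proportion female at birth = 100 / (100 + 105) = 0.48780.
Each age group contributes 5 × ASFR × survival:
  15–19: 5 × 0.0129 × 0.9691 = 0.06251
  20–24: 5 × 0.0557 × 0.9580 = 0.26680
  25–29: 5 × 0.1317 × 0.9434 = 0.62123
  30–34: 5 × 0.1079 × 0.9249 = 0.49898
  35–39: 5 × 0.0558 × 0.9228 = 0.25746
  40–44: 5 × 0.0117 × 0.9199 = 0.05381
Sum = 1.76079
NRR = 0.48780 × 1.76079 = 0.85891

0.859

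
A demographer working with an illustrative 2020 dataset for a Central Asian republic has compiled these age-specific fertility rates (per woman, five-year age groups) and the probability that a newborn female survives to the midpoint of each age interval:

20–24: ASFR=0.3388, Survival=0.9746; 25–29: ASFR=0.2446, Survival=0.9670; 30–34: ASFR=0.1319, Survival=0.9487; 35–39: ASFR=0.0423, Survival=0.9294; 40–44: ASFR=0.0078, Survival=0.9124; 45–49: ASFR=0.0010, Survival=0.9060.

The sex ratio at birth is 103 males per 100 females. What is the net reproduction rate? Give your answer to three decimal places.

Proportion female at birth = 100 / (100 + 103) = 0.49261.
Per-age-group product (5 × ASFR × survival probability):
  20–24: 5 × 0.3388 × 0.9746 = 1.65097
  25–29: 5 × 0.2446 × 0.9670 = 1.18264
  30–34: 5 × 0.1319 × 0.9487 = 0.62567
  35–39: 5 × 0.0423 × 0.9294 = 0.19657
  40–44: 5 × 0.0078 × 0.9124 = 0.03558
  45–49: 5 × 0.0010 × 0.9060 = 0.00453
Sum = 3.69596
NRR = 0.49261 × 3.69596 = 1.82067

1.821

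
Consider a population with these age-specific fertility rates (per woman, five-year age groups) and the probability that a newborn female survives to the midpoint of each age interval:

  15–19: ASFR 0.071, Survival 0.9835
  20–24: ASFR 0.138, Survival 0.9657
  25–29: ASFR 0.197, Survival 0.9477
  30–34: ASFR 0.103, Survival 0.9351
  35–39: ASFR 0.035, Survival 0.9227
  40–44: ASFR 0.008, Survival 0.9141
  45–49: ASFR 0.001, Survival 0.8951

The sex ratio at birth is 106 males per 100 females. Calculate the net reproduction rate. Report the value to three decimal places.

Proportion female at birth = 100 / (100 + 106) = 0.48544.
Each age group contributes 5 × ASFR × survival:
  15–19: 5 × 0.071 × 0.9835 = 0.34914
  20–24: 5 × 0.138 × 0.9657 = 0.66633
  25–29: 5 × 0.197 × 0.9477 = 0.93348
  30–34: 5 × 0.103 × 0.9351 = 0.48158
  35–39: 5 × 0.035 × 0.9227 = 0.16147
  40–44: 5 × 0.008 × 0.9141 = 0.03656
  45–49: 5 × 0.001 × 0.8951 = 0.00448
Sum = 2.63304
NRR = 0.48544 × 2.63304 = 1.27818
NRR > 1, so each generation more than replaces itself.

1.278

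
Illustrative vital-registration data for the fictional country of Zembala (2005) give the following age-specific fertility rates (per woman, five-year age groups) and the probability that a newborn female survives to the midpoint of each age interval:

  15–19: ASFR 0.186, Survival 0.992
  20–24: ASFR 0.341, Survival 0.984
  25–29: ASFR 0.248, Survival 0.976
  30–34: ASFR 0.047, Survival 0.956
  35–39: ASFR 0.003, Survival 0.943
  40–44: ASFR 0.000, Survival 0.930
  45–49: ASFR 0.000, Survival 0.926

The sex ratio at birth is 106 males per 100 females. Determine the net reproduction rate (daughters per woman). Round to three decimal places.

Proportion female at birth = 100 / (100 + 106) = 0.48544.
Each age group contributes 5 × ASFR × survival:
  15–19: 5 × 0.186 × 0.992 = 0.92256
  20–24: 5 × 0.341 × 0.984 = 1.67772
  25–29: 5 × 0.248 × 0.976 = 1.21024
  30–34: 5 × 0.047 × 0.956 = 0.22466
  35–39: 5 × 0.003 × 0.943 = 0.01415
  40–44: 5 × 0.000 × 0.930 = 0.00000
  45–49: 5 × 0.000 × 0.926 = 0.00000
Sum = 4.04933
NRR = 0.48544 × 4.04933 = 1.96571
NRR > 1, so each generation more than replaces itself.

1.966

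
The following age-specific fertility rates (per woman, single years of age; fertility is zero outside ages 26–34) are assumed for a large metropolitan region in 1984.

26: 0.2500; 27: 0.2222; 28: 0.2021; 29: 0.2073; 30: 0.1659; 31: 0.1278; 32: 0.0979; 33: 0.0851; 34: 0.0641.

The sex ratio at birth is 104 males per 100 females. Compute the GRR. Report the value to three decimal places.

Proportion female at birth = 100 / (100 + 104) = 0.49020.
Sum of ASFRs = 0.2500 + 0.2222 + 0.2021 + 0.2073 + 0.1659 + 0.1278 + 0.0979 + 0.0851 + 0.0641 = 1.4224
TFR = 1.4224
GRR = 0.49020 × 1.4224 = 0.69726

0.697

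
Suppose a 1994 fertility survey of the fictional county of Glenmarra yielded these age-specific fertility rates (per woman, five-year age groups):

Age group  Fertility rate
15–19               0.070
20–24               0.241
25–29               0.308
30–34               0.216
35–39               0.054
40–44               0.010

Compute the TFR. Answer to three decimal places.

Sum of ASFRs = 0.070 + 0.241 + 0.308 + 0.216 + 0.054 + 0.010 = 0.899
TFR = 5 × 0.899 = 4.495

4.495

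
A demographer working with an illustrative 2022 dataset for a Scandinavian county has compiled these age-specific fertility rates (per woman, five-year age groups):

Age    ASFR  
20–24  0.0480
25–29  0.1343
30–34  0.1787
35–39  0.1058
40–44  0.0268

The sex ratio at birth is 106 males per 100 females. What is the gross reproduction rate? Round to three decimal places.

Proportion female at birth = 100 / (100 + 106) = 0.48544.
Sum of ASFRs = 0.0480 + 0.1343 + 0.1787 + 0.1058 + 0.0268 = 0.4936
TFR = 5 × 0.4936 = 2.468
GRR = 0.48544 × 2.468 = 1.19807

1.198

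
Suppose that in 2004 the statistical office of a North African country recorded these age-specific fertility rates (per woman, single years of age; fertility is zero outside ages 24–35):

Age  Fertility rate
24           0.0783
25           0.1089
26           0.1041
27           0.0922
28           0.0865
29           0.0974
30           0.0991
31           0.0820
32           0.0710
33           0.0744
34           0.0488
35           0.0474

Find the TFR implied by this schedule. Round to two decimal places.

0.99

Sum of ASFRs = 0.0783 + 0.1089 + 0.1041 + 0.0922 + 0.0865 + 0.0974 + 0.0991 + 0.0820 + 0.0710 + 0.0744 + 0.0488 + 0.0474 = 0.9901
TFR = 0.9901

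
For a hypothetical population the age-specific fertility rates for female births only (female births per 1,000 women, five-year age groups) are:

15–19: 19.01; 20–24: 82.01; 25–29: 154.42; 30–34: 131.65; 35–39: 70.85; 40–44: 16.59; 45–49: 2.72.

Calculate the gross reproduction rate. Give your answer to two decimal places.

Sum of female ASFRs = 19.01 + 82.01 + 154.42 + 131.65 + 70.85 + 16.59 + 2.72 = 477.25
GRR = 5 × 477.25 / 1000 = 2.38625

2.39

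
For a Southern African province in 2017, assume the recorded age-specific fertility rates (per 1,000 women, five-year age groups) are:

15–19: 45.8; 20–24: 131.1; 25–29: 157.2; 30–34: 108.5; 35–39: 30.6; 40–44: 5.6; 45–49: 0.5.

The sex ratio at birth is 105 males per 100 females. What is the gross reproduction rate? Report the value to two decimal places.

1.17

Proportion female at birth = 100 / (100 + 105) = 0.48780.
Sum of ASFRs = 45.8 + 131.1 + 157.2 + 108.5 + 30.6 + 5.6 + 0.5 = 479.3
TFR = 5 × 479.3 / 1000 = 2.3965
GRR = 0.48780 × 2.3965 = 1.16901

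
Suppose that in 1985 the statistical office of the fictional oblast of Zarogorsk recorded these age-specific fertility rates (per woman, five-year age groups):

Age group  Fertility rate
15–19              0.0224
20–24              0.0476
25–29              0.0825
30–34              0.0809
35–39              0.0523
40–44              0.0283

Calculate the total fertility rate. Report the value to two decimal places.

Sum of ASFRs = 0.0224 + 0.0476 + 0.0825 + 0.0809 + 0.0523 + 0.0283 = 0.3140
TFR = 5 × 0.3140 = 1.57

1.57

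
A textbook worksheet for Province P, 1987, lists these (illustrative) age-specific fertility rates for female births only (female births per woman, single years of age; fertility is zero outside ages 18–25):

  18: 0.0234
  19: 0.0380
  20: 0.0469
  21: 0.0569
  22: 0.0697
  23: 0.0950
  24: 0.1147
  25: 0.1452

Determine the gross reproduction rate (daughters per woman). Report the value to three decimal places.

Sum of female ASFRs = 0.0234 + 0.0380 + 0.0469 + 0.0569 + 0.0697 + 0.0950 + 0.1147 + 0.1452 = 0.5898
GRR = 0.5898

0.590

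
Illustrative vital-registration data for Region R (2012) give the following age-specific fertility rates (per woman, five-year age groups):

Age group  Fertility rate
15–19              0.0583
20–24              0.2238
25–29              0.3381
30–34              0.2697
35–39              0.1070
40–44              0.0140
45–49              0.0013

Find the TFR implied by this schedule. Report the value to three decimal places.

Sum of ASFRs = 0.0583 + 0.2238 + 0.3381 + 0.2697 + 0.1070 + 0.0140 + 0.0013 = 1.0122
TFR = 5 × 1.0122 = 5.061

5.061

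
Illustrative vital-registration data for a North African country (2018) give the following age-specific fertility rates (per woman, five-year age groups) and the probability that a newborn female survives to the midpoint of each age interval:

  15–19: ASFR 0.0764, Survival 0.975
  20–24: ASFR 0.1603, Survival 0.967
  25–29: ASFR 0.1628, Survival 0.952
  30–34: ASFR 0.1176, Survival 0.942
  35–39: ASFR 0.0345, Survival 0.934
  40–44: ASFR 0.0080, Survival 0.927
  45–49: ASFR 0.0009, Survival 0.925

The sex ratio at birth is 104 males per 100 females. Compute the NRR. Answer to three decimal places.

1.313

Proportion female at birth = 100 / (100 + 104) = 0.49020.
Per-age-group product (5 × ASFR × survival probability):
  15–19: 5 × 0.0764 × 0.975 = 0.37245
  20–24: 5 × 0.1603 × 0.967 = 0.77505
  25–29: 5 × 0.1628 × 0.952 = 0.77493
  30–34: 5 × 0.1176 × 0.942 = 0.55390
  35–39: 5 × 0.0345 × 0.934 = 0.16112
  40–44: 5 × 0.0080 × 0.927 = 0.03708
  45–49: 5 × 0.0009 × 0.925 = 0.00416
Sum = 2.67869
NRR = 0.49020 × 2.67869 = 1.31309
With NRR above 1 the population is above replacement fertility.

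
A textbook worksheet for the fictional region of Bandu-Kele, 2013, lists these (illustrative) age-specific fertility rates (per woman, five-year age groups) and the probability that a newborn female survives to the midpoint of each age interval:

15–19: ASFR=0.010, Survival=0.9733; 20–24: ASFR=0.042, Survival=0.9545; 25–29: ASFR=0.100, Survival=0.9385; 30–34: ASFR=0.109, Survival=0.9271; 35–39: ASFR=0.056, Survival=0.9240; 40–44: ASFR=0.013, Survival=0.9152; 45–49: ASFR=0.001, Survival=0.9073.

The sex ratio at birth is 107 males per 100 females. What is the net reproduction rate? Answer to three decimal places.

Proportion female at birth = 100 / (100 + 107) = 0.48309.
Each age group contributes 5 × ASFR × survival:
  15–19: 5 × 0.010 × 0.9733 = 0.04867
  20–24: 5 × 0.042 × 0.9545 = 0.20045
  25–29: 5 × 0.100 × 0.9385 = 0.46925
  30–34: 5 × 0.109 × 0.9271 = 0.50527
  35–39: 5 × 0.056 × 0.9240 = 0.25872
  40–44: 5 × 0.013 × 0.9152 = 0.05949
  45–49: 5 × 0.001 × 0.9073 = 0.00454
Sum = 1.54639
NRR = 0.48309 × 1.54639 = 0.74705

0.747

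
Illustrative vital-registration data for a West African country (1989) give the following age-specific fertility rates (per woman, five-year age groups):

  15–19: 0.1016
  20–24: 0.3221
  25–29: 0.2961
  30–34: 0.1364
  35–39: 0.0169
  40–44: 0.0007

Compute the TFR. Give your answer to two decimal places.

Sum of ASFRs = 0.1016 + 0.3221 + 0.2961 + 0.1364 + 0.0169 + 0.0007 = 0.8738
TFR = 5 × 0.8738 = 4.369

4.37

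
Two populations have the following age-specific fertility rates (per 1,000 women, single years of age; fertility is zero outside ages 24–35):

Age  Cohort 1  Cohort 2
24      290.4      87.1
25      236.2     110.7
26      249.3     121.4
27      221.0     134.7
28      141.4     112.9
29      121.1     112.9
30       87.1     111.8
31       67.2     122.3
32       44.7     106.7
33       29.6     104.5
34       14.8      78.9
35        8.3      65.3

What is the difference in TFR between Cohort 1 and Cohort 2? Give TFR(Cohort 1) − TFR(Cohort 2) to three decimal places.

Cohort 1:
  Sum of ASFRs = 290.4 + 236.2 + 249.3 + 221.0 + 141.4 + 121.1 + 87.1 + 67.2 + 44.7 + 29.6 + 14.8 + 8.3 = 1511.1
  TFR = 1511.1 / 1000 = 1.5111
Cohort 2:
  Sum of ASFRs = 87.1 + 110.7 + 121.4 + 134.7 + 112.9 + 112.9 + 111.8 + 122.3 + 106.7 + 104.5 + 78.9 + 65.3 = 1269.2
  TFR = 1269.2 / 1000 = 1.2692
Difference = 1.5111 − 1.2692 = 0.2419

0.242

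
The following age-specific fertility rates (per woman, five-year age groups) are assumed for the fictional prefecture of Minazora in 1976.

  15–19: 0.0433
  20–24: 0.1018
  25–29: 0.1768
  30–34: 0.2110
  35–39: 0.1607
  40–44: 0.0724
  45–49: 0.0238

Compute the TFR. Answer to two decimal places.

Sum of ASFRs = 0.0433 + 0.1018 + 0.1768 + 0.2110 + 0.1607 + 0.0724 + 0.0238 = 0.7898
TFR = 5 × 0.7898 = 3.949

3.95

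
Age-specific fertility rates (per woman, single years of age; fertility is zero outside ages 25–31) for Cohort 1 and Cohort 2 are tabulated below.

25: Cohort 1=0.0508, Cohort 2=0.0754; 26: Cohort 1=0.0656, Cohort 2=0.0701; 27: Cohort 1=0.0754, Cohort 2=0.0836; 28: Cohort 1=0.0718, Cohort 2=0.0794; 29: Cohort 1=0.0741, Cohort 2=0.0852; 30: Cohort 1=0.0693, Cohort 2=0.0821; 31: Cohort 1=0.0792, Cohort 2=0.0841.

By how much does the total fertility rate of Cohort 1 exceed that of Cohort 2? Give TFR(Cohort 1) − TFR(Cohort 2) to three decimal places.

-0.074

Cohort 1:
  Sum of ASFRs = 0.0508 + 0.0656 + 0.0754 + 0.0718 + 0.0741 + 0.0693 + 0.0792 = 0.4862
  TFR = 0.4862
Cohort 2:
  Sum of ASFRs = 0.0754 + 0.0701 + 0.0836 + 0.0794 + 0.0852 + 0.0821 + 0.0841 = 0.5599
  TFR = 0.5599
Difference = 0.4862 − 0.5599 = -0.0737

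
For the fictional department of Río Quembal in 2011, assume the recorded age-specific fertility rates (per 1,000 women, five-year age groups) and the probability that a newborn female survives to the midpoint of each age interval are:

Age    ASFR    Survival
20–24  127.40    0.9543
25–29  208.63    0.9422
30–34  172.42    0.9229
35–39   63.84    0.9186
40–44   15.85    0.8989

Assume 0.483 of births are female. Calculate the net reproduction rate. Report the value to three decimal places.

1.329

Proportion female at birth = 0.483.
Weighting each age-specific rate by interval width and survival:
  20–24: 5 × 127.40/1000 × 0.9543 = 0.60789
  25–29: 5 × 208.63/1000 × 0.9422 = 0.98286
  30–34: 5 × 172.42/1000 × 0.9229 = 0.79563
  35–39: 5 × 63.84/1000 × 0.9186 = 0.29322
  40–44: 5 × 15.85/1000 × 0.8989 = 0.07124
Sum = 2.75084
NRR = 0.483 × 2.75084 = 1.32866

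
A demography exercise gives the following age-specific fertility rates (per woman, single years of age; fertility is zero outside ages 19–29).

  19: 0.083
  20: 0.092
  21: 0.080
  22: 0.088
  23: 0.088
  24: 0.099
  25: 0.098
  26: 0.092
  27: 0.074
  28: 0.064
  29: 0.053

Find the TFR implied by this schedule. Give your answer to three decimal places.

0.911

Sum of ASFRs = 0.083 + 0.092 + 0.080 + 0.088 + 0.088 + 0.099 + 0.098 + 0.092 + 0.074 + 0.064 + 0.053 = 0.911
TFR = 0.911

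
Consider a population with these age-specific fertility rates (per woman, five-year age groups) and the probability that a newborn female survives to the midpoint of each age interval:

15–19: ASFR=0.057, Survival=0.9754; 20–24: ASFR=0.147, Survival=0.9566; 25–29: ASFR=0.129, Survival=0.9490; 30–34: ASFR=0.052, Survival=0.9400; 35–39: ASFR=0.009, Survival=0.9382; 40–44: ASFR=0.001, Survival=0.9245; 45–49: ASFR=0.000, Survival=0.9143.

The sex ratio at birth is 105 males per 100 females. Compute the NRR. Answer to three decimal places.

0.919

Proportion female at birth = 100 / (100 + 105) = 0.48780.
Weighting each age-specific rate by interval width and survival:
  15–19: 5 × 0.057 × 0.9754 = 0.27799
  20–24: 5 × 0.147 × 0.9566 = 0.70310
  25–29: 5 × 0.129 × 0.9490 = 0.61211
  30–34: 5 × 0.052 × 0.9400 = 0.24440
  35–39: 5 × 0.009 × 0.9382 = 0.04222
  40–44: 5 × 0.001 × 0.9245 = 0.00462
  45–49: 5 × 0.000 × 0.9143 = 0.00000
Sum = 1.88444
NRR = 0.48780 × 1.88444 = 0.91923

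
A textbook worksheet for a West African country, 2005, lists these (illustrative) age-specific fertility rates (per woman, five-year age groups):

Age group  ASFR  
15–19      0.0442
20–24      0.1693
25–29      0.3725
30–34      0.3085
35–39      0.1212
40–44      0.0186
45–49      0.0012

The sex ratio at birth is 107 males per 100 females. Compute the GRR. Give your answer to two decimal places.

2.50

Proportion female at birth = 100 / (100 + 107) = 0.48309.
Sum of ASFRs = 0.0442 + 0.1693 + 0.3725 + 0.3085 + 0.1212 + 0.0186 + 0.0012 = 1.0355
TFR = 5 × 1.0355 = 5.1775
GRR = 0.48309 × 5.1775 = 2.50120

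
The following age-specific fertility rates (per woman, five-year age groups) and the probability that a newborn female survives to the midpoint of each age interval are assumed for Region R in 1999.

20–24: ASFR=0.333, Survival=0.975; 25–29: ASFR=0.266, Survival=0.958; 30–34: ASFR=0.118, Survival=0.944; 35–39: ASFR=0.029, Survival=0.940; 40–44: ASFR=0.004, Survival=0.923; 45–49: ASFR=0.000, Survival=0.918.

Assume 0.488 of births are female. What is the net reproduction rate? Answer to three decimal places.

Proportion female at birth = 0.488.
Each age group contributes 5 × ASFR × survival:
  20–24: 5 × 0.333 × 0.975 = 1.62338
  25–29: 5 × 0.266 × 0.958 = 1.27414
  30–34: 5 × 0.118 × 0.944 = 0.55696
  35–39: 5 × 0.029 × 0.940 = 0.13630
  40–44: 5 × 0.004 × 0.923 = 0.01846
  45–49: 5 × 0.000 × 0.918 = 0.00000
Sum = 3.60924
NRR = 0.488 × 3.60924 = 1.76131
NRR > 1, so each generation more than replaces itself.

1.761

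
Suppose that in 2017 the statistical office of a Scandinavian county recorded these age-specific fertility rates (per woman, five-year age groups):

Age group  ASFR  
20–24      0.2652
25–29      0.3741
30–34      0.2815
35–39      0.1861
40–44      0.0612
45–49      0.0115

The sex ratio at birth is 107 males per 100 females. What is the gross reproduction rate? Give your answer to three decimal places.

2.849

Proportion female at birth = 100 / (100 + 107) = 0.48309.
Sum of ASFRs = 0.2652 + 0.3741 + 0.2815 + 0.1861 + 0.0612 + 0.0115 = 1.1796
TFR = 5 × 1.1796 = 5.898
GRR = 0.48309 × 5.898 = 2.84926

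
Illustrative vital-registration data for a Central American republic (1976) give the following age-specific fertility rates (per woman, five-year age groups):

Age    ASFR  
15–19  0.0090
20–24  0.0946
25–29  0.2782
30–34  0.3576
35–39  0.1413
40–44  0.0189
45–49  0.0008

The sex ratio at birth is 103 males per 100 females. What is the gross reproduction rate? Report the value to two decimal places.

2.22

Proportion female at birth = 100 / (100 + 103) = 0.49261.
Sum of ASFRs = 0.0090 + 0.0946 + 0.2782 + 0.3576 + 0.1413 + 0.0189 + 0.0008 = 0.9004
TFR = 5 × 0.9004 = 4.502
GRR = 0.49261 × 4.502 = 2.21773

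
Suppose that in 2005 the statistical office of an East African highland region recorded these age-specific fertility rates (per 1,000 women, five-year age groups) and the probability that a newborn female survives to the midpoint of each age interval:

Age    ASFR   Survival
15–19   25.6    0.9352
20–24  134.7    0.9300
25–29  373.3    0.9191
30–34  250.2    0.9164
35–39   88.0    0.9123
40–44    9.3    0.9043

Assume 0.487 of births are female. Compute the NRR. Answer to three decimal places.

Proportion female at birth = 0.487.
Survival-weighted fertility by age (5·fₓ·Sₓ):
  15–19: 5 × 25.6/1000 × 0.9352 = 0.11971
  20–24: 5 × 134.7/1000 × 0.9300 = 0.62636
  25–29: 5 × 373.3/1000 × 0.9191 = 1.71550
  30–34: 5 × 250.2/1000 × 0.9164 = 1.14642
  35–39: 5 × 88.0/1000 × 0.9123 = 0.40141
  40–44: 5 × 9.3/1000 × 0.9043 = 0.04205
Sum = 4.05145
NRR = 0.487 × 4.05145 = 1.97306
An NRR exceeding 1 indicates intrinsic growth under these rates.

1.973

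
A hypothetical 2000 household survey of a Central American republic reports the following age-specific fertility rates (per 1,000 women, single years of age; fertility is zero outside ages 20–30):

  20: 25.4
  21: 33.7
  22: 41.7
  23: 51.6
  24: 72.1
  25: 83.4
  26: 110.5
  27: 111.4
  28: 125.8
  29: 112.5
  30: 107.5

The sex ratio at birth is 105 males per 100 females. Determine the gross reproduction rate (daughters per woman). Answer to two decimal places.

Proportion female at birth = 100 / (100 + 105) = 0.48780.
Sum of ASFRs = 25.4 + 33.7 + 41.7 + 51.6 + 72.1 + 83.4 + 110.5 + 111.4 + 125.8 + 112.5 + 107.5 = 875.6
TFR = 875.6 / 1000 = 0.8756
GRR = 0.48780 × 0.8756 = 0.42712

0.43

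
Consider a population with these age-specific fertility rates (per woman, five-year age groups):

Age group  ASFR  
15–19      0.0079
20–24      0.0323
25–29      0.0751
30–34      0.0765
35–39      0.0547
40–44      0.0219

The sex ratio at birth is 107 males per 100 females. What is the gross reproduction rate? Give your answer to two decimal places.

Proportion female at birth = 100 / (100 + 107) = 0.48309.
Sum of ASFRs = 0.0079 + 0.0323 + 0.0751 + 0.0765 + 0.0547 + 0.0219 = 0.2684
TFR = 5 × 0.2684 = 1.342
GRR = 0.48309 × 1.342 = 0.64831

0.65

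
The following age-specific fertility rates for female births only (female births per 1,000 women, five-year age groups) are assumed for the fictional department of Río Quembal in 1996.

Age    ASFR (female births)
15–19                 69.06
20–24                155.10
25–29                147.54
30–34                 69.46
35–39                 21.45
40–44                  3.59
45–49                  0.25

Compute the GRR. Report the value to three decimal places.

Sum of female ASFRs = 69.06 + 155.10 + 147.54 + 69.46 + 21.45 + 3.59 + 0.25 = 466.45
GRR = 5 × 466.45 / 1000 = 2.33225

2.332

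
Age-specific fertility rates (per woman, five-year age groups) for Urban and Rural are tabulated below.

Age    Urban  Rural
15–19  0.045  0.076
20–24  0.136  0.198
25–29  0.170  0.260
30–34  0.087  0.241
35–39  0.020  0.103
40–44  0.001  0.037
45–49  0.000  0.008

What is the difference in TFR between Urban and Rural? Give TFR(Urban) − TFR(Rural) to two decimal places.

-2.32

Urban:
  Sum of ASFRs = 0.045 + 0.136 + 0.170 + 0.087 + 0.020 + 0.001 + 0.000 = 0.459
  TFR = 5 × 0.459 = 2.295
Rural:
  Sum of ASFRs = 0.076 + 0.198 + 0.260 + 0.241 + 0.103 + 0.037 + 0.008 = 0.923
  TFR = 5 × 0.923 = 4.615
Difference = 2.295 − 4.615 = -2.32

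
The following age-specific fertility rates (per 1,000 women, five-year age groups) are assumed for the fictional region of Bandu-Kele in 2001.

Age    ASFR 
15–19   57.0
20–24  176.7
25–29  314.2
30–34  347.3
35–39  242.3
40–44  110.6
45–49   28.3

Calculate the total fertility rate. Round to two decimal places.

6.38

Sum of ASFRs = 57.0 + 176.7 + 314.2 + 347.3 + 242.3 + 110.6 + 28.3 = 1276.4
TFR = 5 × 1276.4 / 1000 = 6.382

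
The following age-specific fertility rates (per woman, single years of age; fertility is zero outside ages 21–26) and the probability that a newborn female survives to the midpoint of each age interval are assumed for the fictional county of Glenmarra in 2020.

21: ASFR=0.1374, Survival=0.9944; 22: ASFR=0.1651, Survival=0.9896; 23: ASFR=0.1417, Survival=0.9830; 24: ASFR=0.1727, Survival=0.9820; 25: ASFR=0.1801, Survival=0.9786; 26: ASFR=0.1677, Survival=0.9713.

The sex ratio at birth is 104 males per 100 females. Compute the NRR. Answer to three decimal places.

0.465

Proportion female at birth = 100 / (100 + 104) = 0.49020.
Each age group contributes 1 × ASFR × survival:
  21: 1 × 0.1374 × 0.9944 = 0.13663
  22: 1 × 0.1651 × 0.9896 = 0.16338
  23: 1 × 0.1417 × 0.9830 = 0.13929
  24: 1 × 0.1727 × 0.9820 = 0.16959
  25: 1 × 0.1801 × 0.9786 = 0.17625
  26: 1 × 0.1677 × 0.9713 = 0.16289
Sum = 0.94803
NRR = 0.49020 × 0.94803 = 0.46472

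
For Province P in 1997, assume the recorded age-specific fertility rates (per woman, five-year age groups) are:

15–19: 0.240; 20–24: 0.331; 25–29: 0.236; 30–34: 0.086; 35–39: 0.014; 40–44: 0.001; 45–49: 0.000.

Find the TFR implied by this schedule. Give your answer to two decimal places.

4.54

Sum of ASFRs = 0.240 + 0.331 + 0.236 + 0.086 + 0.014 + 0.001 + 0.000 = 0.908
TFR = 5 × 0.908 = 4.54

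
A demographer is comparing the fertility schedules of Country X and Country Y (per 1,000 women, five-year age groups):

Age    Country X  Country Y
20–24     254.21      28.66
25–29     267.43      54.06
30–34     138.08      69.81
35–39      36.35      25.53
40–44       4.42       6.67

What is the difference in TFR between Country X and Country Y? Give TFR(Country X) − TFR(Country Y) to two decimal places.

2.58

Country X:
  Sum of ASFRs = 254.21 + 267.43 + 138.08 + 36.35 + 4.42 = 700.49
  TFR = 5 × 700.49 / 1000 = 3.50245
Country Y:
  Sum of ASFRs = 28.66 + 54.06 + 69.81 + 25.53 + 6.67 = 184.73
  TFR = 5 × 184.73 / 1000 = 0.92365
Difference = 3.50245 − 0.92365 = 2.5788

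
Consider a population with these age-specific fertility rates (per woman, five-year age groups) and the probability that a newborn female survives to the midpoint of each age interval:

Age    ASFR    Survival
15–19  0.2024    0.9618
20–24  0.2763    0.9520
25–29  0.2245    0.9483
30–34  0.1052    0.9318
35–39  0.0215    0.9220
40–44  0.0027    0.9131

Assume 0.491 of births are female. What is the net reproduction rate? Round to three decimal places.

Proportion female at birth = 0.491.
Each age group contributes 5 × ASFR × survival:
  15–19: 5 × 0.2024 × 0.9618 = 0.97334
  20–24: 5 × 0.2763 × 0.9520 = 1.31519
  25–29: 5 × 0.2245 × 0.9483 = 1.06447
  30–34: 5 × 0.1052 × 0.9318 = 0.49013
  35–39: 5 × 0.0215 × 0.9220 = 0.09912
  40–44: 5 × 0.0027 × 0.9131 = 0.01233
Sum = 3.95458
NRR = 0.491 × 3.95458 = 1.94170

1.942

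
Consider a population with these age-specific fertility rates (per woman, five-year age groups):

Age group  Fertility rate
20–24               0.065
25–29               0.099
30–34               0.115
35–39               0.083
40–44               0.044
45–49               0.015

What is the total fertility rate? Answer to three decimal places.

Sum of ASFRs = 0.065 + 0.099 + 0.115 + 0.083 + 0.044 + 0.015 = 0.421
TFR = 5 × 0.421 = 2.105

2.105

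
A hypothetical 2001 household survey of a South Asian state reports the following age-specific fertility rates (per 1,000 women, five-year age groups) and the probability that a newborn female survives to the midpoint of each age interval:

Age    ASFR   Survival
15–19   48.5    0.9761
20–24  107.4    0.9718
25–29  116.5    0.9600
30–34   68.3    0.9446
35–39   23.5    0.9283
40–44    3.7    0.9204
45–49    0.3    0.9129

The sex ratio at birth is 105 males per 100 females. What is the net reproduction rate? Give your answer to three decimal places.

0.862

Proportion female at birth = 100 / (100 + 105) = 0.48780.
Each age group contributes 5 × ASFR × survival:
  15–19: 5 × 48.5/1000 × 0.9761 = 0.23670
  20–24: 5 × 107.4/1000 × 0.9718 = 0.52186
  25–29: 5 × 116.5/1000 × 0.9600 = 0.55920
  30–34: 5 × 68.3/1000 × 0.9446 = 0.32258
  35–39: 5 × 23.5/1000 × 0.9283 = 0.10908
  40–44: 5 × 3.7/1000 × 0.9204 = 0.01703
  45–49: 5 × 0.3/1000 × 0.9129 = 0.00137
Sum = 1.76782
NRR = 0.48780 × 1.76782 = 0.86234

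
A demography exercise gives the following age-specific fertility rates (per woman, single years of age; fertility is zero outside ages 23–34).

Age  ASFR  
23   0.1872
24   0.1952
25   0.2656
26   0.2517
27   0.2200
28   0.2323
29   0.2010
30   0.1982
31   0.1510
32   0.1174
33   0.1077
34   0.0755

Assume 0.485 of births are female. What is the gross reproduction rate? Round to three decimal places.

1.068

Proportion female at birth = 0.485.
Sum of ASFRs = 0.1872 + 0.1952 + 0.2656 + 0.2517 + 0.2200 + 0.2323 + 0.2010 + 0.1982 + 0.1510 + 0.1174 + 0.1077 + 0.0755 = 2.2028
TFR = 2.2028
GRR = 0.485 × 2.2028 = 1.06836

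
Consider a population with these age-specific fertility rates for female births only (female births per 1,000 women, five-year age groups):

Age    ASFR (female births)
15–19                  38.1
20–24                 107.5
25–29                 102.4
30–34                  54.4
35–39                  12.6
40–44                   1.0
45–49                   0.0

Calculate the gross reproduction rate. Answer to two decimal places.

1.58

Sum of female ASFRs = 38.1 + 107.5 + 102.4 + 54.4 + 12.6 + 1.0 + 0.0 = 316.0
GRR = 5 × 316.0 / 1000 = 1.58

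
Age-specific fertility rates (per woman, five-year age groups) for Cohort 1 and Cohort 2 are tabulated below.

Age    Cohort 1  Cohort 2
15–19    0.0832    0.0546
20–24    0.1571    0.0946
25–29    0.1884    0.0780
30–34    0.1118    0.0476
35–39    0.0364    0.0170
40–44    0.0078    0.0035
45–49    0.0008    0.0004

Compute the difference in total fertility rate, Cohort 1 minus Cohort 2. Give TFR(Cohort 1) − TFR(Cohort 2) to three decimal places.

1.449

Cohort 1:
  Sum of ASFRs = 0.0832 + 0.1571 + 0.1884 + 0.1118 + 0.0364 + 0.0078 + 0.0008 = 0.5855
  TFR = 5 × 0.5855 = 2.9275
Cohort 2:
  Sum of ASFRs = 0.0546 + 0.0946 + 0.0780 + 0.0476 + 0.0170 + 0.0035 + 0.0004 = 0.2957
  TFR = 5 × 0.2957 = 1.4785
Difference = 2.9275 − 1.4785 = 1.449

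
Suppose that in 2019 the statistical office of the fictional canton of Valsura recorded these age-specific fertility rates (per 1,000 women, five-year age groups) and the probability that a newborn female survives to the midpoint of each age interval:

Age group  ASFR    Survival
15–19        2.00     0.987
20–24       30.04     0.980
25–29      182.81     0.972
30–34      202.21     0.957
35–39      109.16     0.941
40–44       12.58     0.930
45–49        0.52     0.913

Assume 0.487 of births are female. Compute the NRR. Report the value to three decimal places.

Proportion female at birth = 0.487.
Each age group contributes 5 × ASFR × survival:
  15–19: 5 × 2.00/1000 × 0.987 = 0.00987
  20–24: 5 × 30.04/1000 × 0.980 = 0.14720
  25–29: 5 × 182.81/1000 × 0.972 = 0.88846
  30–34: 5 × 202.21/1000 × 0.957 = 0.96757
  35–39: 5 × 109.16/1000 × 0.941 = 0.51360
  40–44: 5 × 12.58/1000 × 0.930 = 0.05850
  45–49: 5 × 0.52/1000 × 0.913 = 0.00237
Sum = 2.58757
NRR = 0.487 × 2.58757 = 1.26015

1.260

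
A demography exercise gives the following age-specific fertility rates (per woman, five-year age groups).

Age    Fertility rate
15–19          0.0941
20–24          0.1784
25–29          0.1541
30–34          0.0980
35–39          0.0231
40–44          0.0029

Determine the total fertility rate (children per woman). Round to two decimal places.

Sum of ASFRs = 0.0941 + 0.1784 + 0.1541 + 0.0980 + 0.0231 + 0.0029 = 0.5506
TFR = 5 × 0.5506 = 2.753

2.75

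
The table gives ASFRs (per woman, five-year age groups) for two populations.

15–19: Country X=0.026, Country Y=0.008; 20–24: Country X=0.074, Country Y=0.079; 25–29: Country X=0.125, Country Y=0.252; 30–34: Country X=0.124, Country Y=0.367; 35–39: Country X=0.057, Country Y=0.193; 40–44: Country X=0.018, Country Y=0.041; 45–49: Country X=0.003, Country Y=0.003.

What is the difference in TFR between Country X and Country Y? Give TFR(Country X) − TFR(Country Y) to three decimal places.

-2.580

Country X:
  Sum of ASFRs = 0.026 + 0.074 + 0.125 + 0.124 + 0.057 + 0.018 + 0.003 = 0.427
  TFR = 5 × 0.427 = 2.135
Country Y:
  Sum of ASFRs = 0.008 + 0.079 + 0.252 + 0.367 + 0.193 + 0.041 + 0.003 = 0.943
  TFR = 5 × 0.943 = 4.715
Difference = 2.135 − 4.715 = -2.58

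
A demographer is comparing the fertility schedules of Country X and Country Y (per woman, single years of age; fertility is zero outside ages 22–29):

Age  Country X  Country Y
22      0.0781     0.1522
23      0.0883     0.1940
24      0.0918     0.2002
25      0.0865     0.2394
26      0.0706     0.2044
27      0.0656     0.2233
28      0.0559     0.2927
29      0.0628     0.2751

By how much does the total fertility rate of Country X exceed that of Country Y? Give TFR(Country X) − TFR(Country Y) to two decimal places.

Country X:
  Sum of ASFRs = 0.0781 + 0.0883 + 0.0918 + 0.0865 + 0.0706 + 0.0656 + 0.0559 + 0.0628 = 0.5996
  TFR = 0.5996
Country Y:
  Sum of ASFRs = 0.1522 + 0.1940 + 0.2002 + 0.2394 + 0.2044 + 0.2233 + 0.2927 + 0.2751 = 1.7813
  TFR = 1.7813
Difference = 0.5996 − 1.7813 = -1.1817

-1.18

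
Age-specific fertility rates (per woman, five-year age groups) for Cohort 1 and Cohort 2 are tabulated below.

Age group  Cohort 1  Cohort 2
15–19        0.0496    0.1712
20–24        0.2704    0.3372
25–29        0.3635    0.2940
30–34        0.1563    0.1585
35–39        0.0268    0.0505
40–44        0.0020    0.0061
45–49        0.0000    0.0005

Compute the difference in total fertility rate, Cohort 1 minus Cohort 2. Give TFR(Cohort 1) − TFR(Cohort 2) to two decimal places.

-0.75

Cohort 1:
  Sum of ASFRs = 0.0496 + 0.2704 + 0.3635 + 0.1563 + 0.0268 + 0.0020 + 0.0000 = 0.8686
  TFR = 5 × 0.8686 = 4.343
Cohort 2:
  Sum of ASFRs = 0.1712 + 0.3372 + 0.2940 + 0.1585 + 0.0505 + 0.0061 + 0.0005 = 1.0180
  TFR = 5 × 1.0180 = 5.09
Difference = 4.343 − 5.09 = -0.747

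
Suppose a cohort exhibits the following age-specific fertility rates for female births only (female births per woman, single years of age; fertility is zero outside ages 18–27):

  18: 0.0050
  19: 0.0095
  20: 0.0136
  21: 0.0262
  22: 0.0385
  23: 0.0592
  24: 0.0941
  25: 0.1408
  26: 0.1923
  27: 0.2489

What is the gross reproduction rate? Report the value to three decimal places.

Sum of female ASFRs = 0.0050 + 0.0095 + 0.0136 + 0.0262 + 0.0385 + 0.0592 + 0.0941 + 0.1408 + 0.1923 + 0.2489 = 0.8281
GRR = 0.8281

0.828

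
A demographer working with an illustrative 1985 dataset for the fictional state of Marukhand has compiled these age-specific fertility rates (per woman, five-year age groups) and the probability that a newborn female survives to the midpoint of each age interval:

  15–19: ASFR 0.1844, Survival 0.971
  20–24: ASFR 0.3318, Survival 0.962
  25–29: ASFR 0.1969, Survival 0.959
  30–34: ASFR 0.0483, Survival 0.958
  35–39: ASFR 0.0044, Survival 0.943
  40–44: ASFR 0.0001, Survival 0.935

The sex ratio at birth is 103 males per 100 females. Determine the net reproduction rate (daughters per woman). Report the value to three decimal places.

Proportion female at birth = 100 / (100 + 103) = 0.49261.
Each age group contributes 5 × ASFR × survival:
  15–19: 5 × 0.1844 × 0.971 = 0.89526
  20–24: 5 × 0.3318 × 0.962 = 1.59596
  25–29: 5 × 0.1969 × 0.959 = 0.94414
  30–34: 5 × 0.0483 × 0.958 = 0.23136
  35–39: 5 × 0.0044 × 0.943 = 0.02075
  40–44: 5 × 0.0001 × 0.935 = 0.00047
Sum = 3.68794
NRR = 0.49261 × 3.68794 = 1.81672
NRR > 1, so each generation more than replaces itself.

1.817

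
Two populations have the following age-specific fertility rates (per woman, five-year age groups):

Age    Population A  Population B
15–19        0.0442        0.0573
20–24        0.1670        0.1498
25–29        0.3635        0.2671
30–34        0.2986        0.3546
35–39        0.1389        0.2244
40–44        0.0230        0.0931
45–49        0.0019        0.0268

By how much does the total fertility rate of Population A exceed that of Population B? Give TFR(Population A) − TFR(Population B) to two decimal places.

-0.68

Population A:
  Sum of ASFRs = 0.0442 + 0.1670 + 0.3635 + 0.2986 + 0.1389 + 0.0230 + 0.0019 = 1.0371
  TFR = 5 × 1.0371 = 5.1855
Population B:
  Sum of ASFRs = 0.0573 + 0.1498 + 0.2671 + 0.3546 + 0.2244 + 0.0931 + 0.0268 = 1.1731
  TFR = 5 × 1.1731 = 5.8655
Difference = 5.1855 − 5.8655 = -0.68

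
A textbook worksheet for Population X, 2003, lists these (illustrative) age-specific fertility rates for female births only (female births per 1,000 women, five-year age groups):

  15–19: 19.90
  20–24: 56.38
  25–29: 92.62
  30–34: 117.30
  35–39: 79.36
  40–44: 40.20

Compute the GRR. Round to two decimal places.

Sum of female ASFRs = 19.90 + 56.38 + 92.62 + 117.30 + 79.36 + 40.20 = 405.76
GRR = 5 × 405.76 / 1000 = 2.0288

2.03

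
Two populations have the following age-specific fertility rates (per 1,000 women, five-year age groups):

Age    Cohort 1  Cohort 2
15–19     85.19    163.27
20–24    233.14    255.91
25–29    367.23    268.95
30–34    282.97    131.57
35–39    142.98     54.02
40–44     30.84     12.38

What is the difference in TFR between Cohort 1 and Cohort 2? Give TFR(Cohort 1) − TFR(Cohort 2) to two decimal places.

Cohort 1:
  Sum of ASFRs = 85.19 + 233.14 + 367.23 + 282.97 + 142.98 + 30.84 = 1142.35
  TFR = 5 × 1142.35 / 1000 = 5.71175
Cohort 2:
  Sum of ASFRs = 163.27 + 255.91 + 268.95 + 131.57 + 54.02 + 12.38 = 886.10
  TFR = 5 × 886.10 / 1000 = 4.4305
Difference = 5.71175 − 4.4305 = 1.28125

1.28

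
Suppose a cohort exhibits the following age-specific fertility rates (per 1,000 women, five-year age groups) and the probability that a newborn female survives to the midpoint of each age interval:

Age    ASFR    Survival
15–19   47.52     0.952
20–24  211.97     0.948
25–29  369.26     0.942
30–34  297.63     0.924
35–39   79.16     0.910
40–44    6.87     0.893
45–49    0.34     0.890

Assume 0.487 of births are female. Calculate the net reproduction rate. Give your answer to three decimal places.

2.307

Proportion female at birth = 0.487.
Survival-weighted fertility by age (5·fₓ·Sₓ):
  15–19: 5 × 47.52/1000 × 0.952 = 0.22620
  20–24: 5 × 211.97/1000 × 0.948 = 1.00474
  25–29: 5 × 369.26/1000 × 0.942 = 1.73921
  30–34: 5 × 297.63/1000 × 0.924 = 1.37505
  35–39: 5 × 79.16/1000 × 0.910 = 0.36018
  40–44: 5 × 6.87/1000 × 0.893 = 0.03067
  45–49: 5 × 0.34/1000 × 0.890 = 0.00151
Sum = 4.73756
NRR = 0.487 × 4.73756 = 2.30719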